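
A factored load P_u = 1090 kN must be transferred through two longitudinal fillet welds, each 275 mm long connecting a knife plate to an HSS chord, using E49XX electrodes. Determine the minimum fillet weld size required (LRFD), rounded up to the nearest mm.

w = 13 mm

E49XX → F_EXX = 490 MPa.
Total weld length L = 550 mm.
Required throat t_e = P_u / (φ × 0.6 F_EXX × L) = 1090 / (0.75 × 0.6 × 490 × 550 × 10⁻³) = 8.988 mm.
Required leg w = t_e / 0.707 = 12.71 mm → use 13 mm.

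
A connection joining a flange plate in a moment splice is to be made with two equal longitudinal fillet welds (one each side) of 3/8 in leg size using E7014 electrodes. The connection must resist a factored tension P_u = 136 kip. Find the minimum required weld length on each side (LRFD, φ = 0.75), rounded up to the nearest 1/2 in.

L = 8.5 in on each side

E70XX → F_EXX = 70 ksi.
Throat t_e = 0.707 × 0.375 = 0.2651 in.
φr_n = 0.75 × 0.6 × 70 × 0.2651 = 8.351 kip/in.
L_req = P_u / φr_n = 136 / 8.351 = 16.28 in total.
Per side: 16.28 / 2 = 8.142 in.
Round up → use L = 8.5 in on each side.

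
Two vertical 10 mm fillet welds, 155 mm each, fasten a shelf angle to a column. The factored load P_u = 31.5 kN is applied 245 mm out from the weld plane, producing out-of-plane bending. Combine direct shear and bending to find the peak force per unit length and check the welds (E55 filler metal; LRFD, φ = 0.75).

E55XX → F_EXX = 550 MPa.
L_w = 2 × 155 = 310 mm; section modulus (unit throat) S = 2 × L²/6 = 8008 mm².
Direct shear f_v = P/L_w = 31.5×10³/310 = 101.6 N/mm.
Moment M = P × e = 31.5×10³ × 245 = 7717500 N·mm; bending f_b = M/S = 963.7 N/mm.
f_max = √(f_v² + f_b²) = √(101.6² + 963.7²) = 969 N/mm.
φr_n = 0.75 × 0.6 × 550 × (0.707 × 10) = 1750 N/mm → adequate.

f_max ≈ 969 N/mm; adequate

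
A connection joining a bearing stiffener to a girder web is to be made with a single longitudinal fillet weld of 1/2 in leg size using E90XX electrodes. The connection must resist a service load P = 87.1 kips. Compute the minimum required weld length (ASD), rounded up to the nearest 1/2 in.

E90XX → F_EXX = 90 ksi.
Throat t_e = 0.707 × 0.5 = 0.3535 in.
r_n/Ω = (0.6 × 90 × 0.3535) / 2.0 = 9.544 kip/in.
L_req = P / (r_n/Ω) = 87.1 / 9.544 = 9.126 in total.
Round up → use L = 9.5 in.

L = 9.5 in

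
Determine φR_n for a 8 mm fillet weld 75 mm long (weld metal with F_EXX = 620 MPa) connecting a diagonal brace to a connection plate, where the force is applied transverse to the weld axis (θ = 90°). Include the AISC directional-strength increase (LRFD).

φR_n ≈ 178 kN

t_e = 0.707 × 8 = 5.656 mm; A_we = 5.656 × 75 = 424.2 mm².
Directional factor: 1.0 + 0.5 sin^1.5(90°) = 1.5.
F_nw = 0.6 × 620 × 1.5 = 558 MPa.
φR_n = 0.75 × 558 × 424.2 × 10⁻³ = 177.5 kN.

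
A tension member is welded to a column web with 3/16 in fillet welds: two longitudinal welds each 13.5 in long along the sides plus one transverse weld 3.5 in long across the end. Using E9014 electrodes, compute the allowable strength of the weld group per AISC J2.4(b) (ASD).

E90XX → F_EXX = 90 ksi.
t_e = 0.707 × 0.1875 = 0.1326 in.
R_nwl = 0.6 × 90 × 0.1326 × 27 = 193.3 kip (longitudinal, 2 welds).
R_nwt = 0.6 × 90 × 0.1326 × 3.5 = 25.05 kip (transverse, base value).
(i) R_nwl + R_nwt = 218.3 kip; (ii) 0.85 R_nwl + 1.5 R_nwt = 201.9 kip.
R_n = max = 218.3 kip [governs: (i)]; R_n/Ω = 109.2 kip.

R_n/Ω ≈ 109 kip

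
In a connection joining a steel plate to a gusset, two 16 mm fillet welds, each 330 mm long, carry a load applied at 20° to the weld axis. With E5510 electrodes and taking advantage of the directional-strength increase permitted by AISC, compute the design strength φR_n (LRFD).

φR_n ≈ 2030 kN

E55XX → F_EXX = 550 MPa.
t_e = 0.707 × 16 = 11.31 mm; A_we = 11.31 × 660 = 7466 mm².
Directional factor: 1.0 + 0.5 sin^1.5(20°) = 1.1.
F_nw = 0.6 × 550 × 1.1 = 363 MPa.
φR_n = 0.75 × 363 × 7466 × 10⁻³ = 2033 kN.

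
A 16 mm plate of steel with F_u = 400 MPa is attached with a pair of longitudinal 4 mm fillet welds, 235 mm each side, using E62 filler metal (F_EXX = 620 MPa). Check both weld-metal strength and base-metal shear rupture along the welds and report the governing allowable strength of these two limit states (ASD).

R_n/Ω ≈ 247 kN (weld metal governs)

t_e = 0.707 × 4 = 2.828 mm; L = 470 mm.
Weld metal: R_n/Ω = (1/2.0) × 0.6 × 620 × 2.828 × 470 × 10⁻³ = 247.2 kN.
Base metal (shear rupture): R_n/Ω = (1/2.0) × 0.6 × 400 × 16 × 470 × 10⁻³ = 902.4 kN.
Governing: weld metal.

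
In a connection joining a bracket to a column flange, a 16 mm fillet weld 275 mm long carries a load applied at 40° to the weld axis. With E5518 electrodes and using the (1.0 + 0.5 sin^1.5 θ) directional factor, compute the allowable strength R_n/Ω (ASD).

E55XX → F_EXX = 550 MPa.
t_e = 0.707 × 16 = 11.31 mm; A_we = 11.31 × 275 = 3111 mm².
Directional factor: 1.0 + 0.5 sin^1.5(40°) = 1.258.
F_nw = 0.6 × 550 × 1.258 = 415 MPa.
R_n/Ω = (415 × 3111) / 2.0 × 10⁻³ = 645.5 kN.

R_n/Ω ≈ 646 kN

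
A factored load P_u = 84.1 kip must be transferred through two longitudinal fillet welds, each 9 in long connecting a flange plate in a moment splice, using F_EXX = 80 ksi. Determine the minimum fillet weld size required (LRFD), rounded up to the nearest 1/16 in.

w = 3/16 in

Total weld length L = 18 in.
Required throat t_e = P_u / (φ × 0.6 F_EXX × L) = 84.1 / (0.75 × 0.6 × 80 × 18) = 0.1298 in.
Required leg w = t_e / 0.707 = 0.1836 in → use 3/16 in.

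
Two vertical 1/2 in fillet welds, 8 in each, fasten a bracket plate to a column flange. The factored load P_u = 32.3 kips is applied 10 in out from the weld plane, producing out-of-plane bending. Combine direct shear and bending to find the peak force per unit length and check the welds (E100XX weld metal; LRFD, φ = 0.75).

E100XX → F_EXX = 100 ksi.
L_w = 2 × 8 = 16 in; section modulus (unit throat) S = 2 × L²/6 = 21.33 in².
Direct shear f_v = P/L_w = 32.3/16 = 2.019 kip/in.
Moment M = P × e = 32.3 × 10 = 323 kip·in; bending f_b = M/S = 15.14 kip/in.
f_max = √(f_v² + f_b²) = √(2.019² + 15.14²) = 15.27 kip/in.
φr_n = 0.75 × 0.6 × 100 × (0.707 × 0.5) = 15.91 kip/in → adequate.

f_max ≈ 15.3 kip/in; adequate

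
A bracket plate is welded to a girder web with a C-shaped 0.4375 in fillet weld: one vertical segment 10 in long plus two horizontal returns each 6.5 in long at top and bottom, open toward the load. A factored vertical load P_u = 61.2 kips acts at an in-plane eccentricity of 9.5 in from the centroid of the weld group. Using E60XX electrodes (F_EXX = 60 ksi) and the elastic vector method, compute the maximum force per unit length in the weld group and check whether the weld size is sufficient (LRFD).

f_max ≈ 9.75 kip/in; NOT adequate

Total weld length L_w = 23 in. Treat welds as unit-width lines.
Centroid: x̄ = 2×6.5×3.25 / 23 = 1.837 in from the vertical weld.
Polar moment about centroid: J = I_x + I_y = [10³/12 + 2×6.5×5²] + [10×1.837² + 2(6.5³/12 + 6.5×1.413²)] = 513.8 in³.
Direct shear f_v = P/L_w = 61.2 / 23 = 2.661 kip/in (vertical).
Torsion M = P·e = 61.2 × 9.5 = 581.4 kip·in.
Critical point at (x, y) = (4.663, 5) from centroid. f_tx = M·y/J = 5.658 kip/in; f_ty = M·x/J = 5.277 kip/in.
Resultant f_max = √[f_tx² + (f_v + f_ty)²] = √[5.658² + (2.661 + 5.277)²] = 9.747 kip/in.
Capacity per unit length: φr_n = 0.75 × 0.6 × 60 × (0.707 × 0.4375) = 8.351 kip/in.
9.747 > 8.351 → NOT adequate.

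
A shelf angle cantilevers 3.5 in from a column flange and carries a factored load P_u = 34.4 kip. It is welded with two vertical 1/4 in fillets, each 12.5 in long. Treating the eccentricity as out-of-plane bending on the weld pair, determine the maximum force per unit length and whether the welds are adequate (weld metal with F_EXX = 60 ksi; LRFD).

f_max ≈ 2.69 kip/in; adequate

L_w = 2 × 12.5 = 25 in; section modulus (unit throat) S = 2 × L²/6 = 52.08 in².
Direct shear f_v = P/L_w = 34.4/25 = 1.376 kip/in.
Moment M = P × e = 34.4 × 3.5 = 120.4 kip·in; bending f_b = M/S = 2.312 kip/in.
f_max = √(f_v² + f_b²) = √(1.376² + 2.312²) = 2.69 kip/in.
φr_n = 0.75 × 0.6 × 60 × (0.707 × 0.25) = 4.772 kip/in → adequate.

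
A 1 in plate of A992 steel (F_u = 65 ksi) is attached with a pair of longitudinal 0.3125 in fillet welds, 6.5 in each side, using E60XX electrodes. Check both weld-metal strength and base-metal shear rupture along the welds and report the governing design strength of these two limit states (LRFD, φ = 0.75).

φR_n ≈ 77.5 kips (weld metal governs)

E60XX → F_EXX = 60 ksi.
t_e = 0.707 × 0.3125 = 0.2209 in; L = 13 in.
Weld metal: φR_n = 0.75 × 0.6 × 60 × 0.2209 × 13 = 77.55 kips.
Base metal (shear rupture): φR_n = 0.75 × 0.6 × 65 × 1 × 13 = 380.2 kips.
Governing: weld metal.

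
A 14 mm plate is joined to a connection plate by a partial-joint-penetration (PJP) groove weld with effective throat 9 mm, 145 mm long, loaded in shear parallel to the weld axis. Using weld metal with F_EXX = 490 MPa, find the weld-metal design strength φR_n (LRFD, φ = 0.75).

Effective throat (given) t_e = 9 mm.
A_we = 9 × 145 = 1305 mm².
F_nw = 0.6 F_EXX = 294 MPa.
φR_n = 0.75 × 294 × 1305 × 10⁻³ = 287.8 kN.

φR_n ≈ 288 kN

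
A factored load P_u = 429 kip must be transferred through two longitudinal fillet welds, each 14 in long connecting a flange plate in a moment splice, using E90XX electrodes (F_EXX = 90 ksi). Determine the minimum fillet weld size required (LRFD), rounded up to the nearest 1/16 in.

Total weld length L = 28 in.
Required throat t_e = P_u / (φ × 0.6 F_EXX × L) = 429 / (0.75 × 0.6 × 90 × 28) = 0.3783 in.
Required leg w = t_e / 0.707 = 0.5351 in → use 9/16 in.

w = 9/16 in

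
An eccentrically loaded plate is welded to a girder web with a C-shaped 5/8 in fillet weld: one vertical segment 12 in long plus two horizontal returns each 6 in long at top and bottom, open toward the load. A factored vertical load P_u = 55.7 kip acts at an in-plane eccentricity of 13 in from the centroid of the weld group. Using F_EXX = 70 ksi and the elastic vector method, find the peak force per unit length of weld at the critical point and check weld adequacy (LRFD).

f_max ≈ 9.73 kip/in; adequate

Total weld length L_w = 24 in. Treat welds as unit-width lines.
Centroid: x̄ = 2×6×3 / 24 = 1.5 in from the vertical weld.
Polar moment about centroid: J = I_x + I_y = [12³/12 + 2×6×6²] + [12×1.5² + 2(6³/12 + 6×1.5²)] = 666 in³.
Direct shear f_v = P/L_w = 55.7 / 24 = 2.321 kip/in (vertical).
Torsion M = P·e = 55.7 × 13 = 724.1 kip·in.
Critical point at (x, y) = (4.5, 6) from centroid. f_tx = M·y/J = 6.523 kip/in; f_ty = M·x/J = 4.893 kip/in.
Resultant f_max = √[f_tx² + (f_v + f_ty)²] = √[6.523² + (2.321 + 4.893)²] = 9.726 kip/in.
Capacity per unit length: φr_n = 0.75 × 0.6 × 70 × (0.707 × 0.625) = 13.92 kip/in.
9.726 ≤ 13.92 → adequate.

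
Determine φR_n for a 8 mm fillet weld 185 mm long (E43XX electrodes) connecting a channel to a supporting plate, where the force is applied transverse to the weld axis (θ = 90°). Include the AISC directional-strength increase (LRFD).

φR_n ≈ 304 kN

E43XX → F_EXX = 430 MPa.
t_e = 0.707 × 8 = 5.656 mm; A_we = 5.656 × 185 = 1046 mm².
Directional factor: 1.0 + 0.5 sin^1.5(90°) = 1.5.
F_nw = 0.6 × 430 × 1.5 = 387 MPa.
φR_n = 0.75 × 387 × 1046 × 10⁻³ = 303.7 kN.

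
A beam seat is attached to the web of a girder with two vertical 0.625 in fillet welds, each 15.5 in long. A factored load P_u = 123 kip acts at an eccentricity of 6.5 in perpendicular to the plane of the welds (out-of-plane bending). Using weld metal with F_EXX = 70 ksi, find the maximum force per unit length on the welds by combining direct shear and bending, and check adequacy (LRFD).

L_w = 2 × 15.5 = 31 in; section modulus (unit throat) S = 2 × L²/6 = 80.08 in².
Direct shear f_v = P/L_w = 123/31 = 3.968 kip/in.
Moment M = P × e = 123 × 6.5 = 799.5 kip·in; bending f_b = M/S = 9.983 kip/in.
f_max = √(f_v² + f_b²) = √(3.968² + 9.983²) = 10.74 kip/in.
φr_n = 0.75 × 0.6 × 70 × (0.707 × 0.625) = 13.92 kip/in → adequate.

f_max ≈ 10.7 kip/in; adequate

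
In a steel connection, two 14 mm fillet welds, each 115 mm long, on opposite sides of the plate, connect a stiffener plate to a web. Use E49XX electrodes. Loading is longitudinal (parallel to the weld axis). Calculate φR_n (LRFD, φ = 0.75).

E49XX → F_EXX = 490 MPa.
Effective throat t_e = 0.707 × 14 = 9.898 mm.
Total length L = 230 mm; A_we = 9.898 × 230 = 2277 mm².
F_nw = 0.6 F_EXX = 0.6 × 490 = 294 MPa.
φR_n = 0.75 × 294 × 2277 × 10⁻³ = 502 kN.

φR_n ≈ 502 kN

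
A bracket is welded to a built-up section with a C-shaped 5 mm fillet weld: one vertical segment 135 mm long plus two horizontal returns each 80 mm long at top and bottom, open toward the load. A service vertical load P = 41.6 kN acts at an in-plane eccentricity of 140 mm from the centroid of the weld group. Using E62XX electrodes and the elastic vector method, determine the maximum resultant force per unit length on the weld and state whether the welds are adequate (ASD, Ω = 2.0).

E62XX → F_EXX = 620 MPa.
Total weld length L_w = 295 mm. Treat welds as unit-width lines.
Centroid: x̄ = 2×80×40 / 295 = 21.69 mm from the vertical weld.
Polar moment about centroid: J = I_x + I_y = [135³/12 + 2×80×67.5²] + [135×21.69² + 2(80³/12 + 80×18.31²)] = 1137000 mm³.
Direct shear f_v = P/L_w = 41.6×10³ / 295 = 141 N/mm (vertical).
Torsion M = P·e = 41.6×10³ × 140 = 5824000 N·mm.
Critical point at (x, y) = (58.31, 67.5) from centroid. f_tx = M·y/J = 345.9 N/mm; f_ty = M·x/J = 298.8 N/mm.
Resultant f_max = √[f_tx² + (f_v + f_ty)²] = √[345.9² + (141 + 298.8)²] = 559.5 N/mm.
Capacity per unit length: r_n/Ω = (1/2.0) × 0.6 × 620 × (0.707 × 5) = 657.5 N/mm.
559.5 ≤ 657.5 → adequate.

f_max ≈ 560 N/mm; adequate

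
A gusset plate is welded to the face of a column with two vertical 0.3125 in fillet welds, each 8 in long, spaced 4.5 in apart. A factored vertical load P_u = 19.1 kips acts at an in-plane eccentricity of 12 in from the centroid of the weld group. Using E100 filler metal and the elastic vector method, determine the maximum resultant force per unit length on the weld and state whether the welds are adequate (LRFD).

f_max ≈ 6.99 kip/in; adequate

E100XX → F_EXX = 100 ksi.
Total weld length L_w = 16 in. Treat welds as unit-width lines.
Polar moment about centroid: J = 2[d³/12 + d(b/2)²] = 2[8³/12 + 8×2.25²] = 166.3 in³.
Direct shear f_v = P/L_w = 19.1 / 16 = 1.194 kip/in (vertical).
Torsion M = P·e = 19.1 × 12 = 229.2 kip·in.
Critical point at (x, y) = (2.25, 4) from centroid. f_tx = M·y/J = 5.512 kip/in; f_ty = M·x/J = 3.1 kip/in.
Resultant f_max = √[f_tx² + (f_v + f_ty)²] = √[5.512² + (1.194 + 3.1)²] = 6.987 kip/in.
Capacity per unit length: φr_n = 0.75 × 0.6 × 100 × (0.707 × 0.3125) = 9.942 kip/in.
6.987 ≤ 9.942 → adequate.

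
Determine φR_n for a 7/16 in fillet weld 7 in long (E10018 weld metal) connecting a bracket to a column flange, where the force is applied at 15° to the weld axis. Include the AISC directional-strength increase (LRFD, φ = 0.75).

φR_n ≈ 104 kip

E100XX → F_EXX = 100 ksi.
t_e = 0.707 × 0.4375 = 0.3093 in; A_we = 0.3093 × 7 = 2.165 in².
Directional factor: 1.0 + 0.5 sin^1.5(15°) = 1.066.
F_nw = 0.6 × 100 × 1.066 = 63.95 ksi.
φR_n = 0.75 × 63.95 × 2.165 = 103.8 kip.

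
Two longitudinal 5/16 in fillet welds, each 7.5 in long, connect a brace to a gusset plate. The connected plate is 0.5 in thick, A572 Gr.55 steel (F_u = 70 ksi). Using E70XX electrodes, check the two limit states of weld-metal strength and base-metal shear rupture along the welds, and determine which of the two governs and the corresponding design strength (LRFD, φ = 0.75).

E70XX → F_EXX = 70 ksi.
t_e = 0.707 × 0.3125 = 0.2209 in; L = 15 in.
Weld metal: φR_n = 0.75 × 0.6 × 70 × 0.2209 × 15 = 104.4 kips.
Base metal (shear rupture): φR_n = 0.75 × 0.6 × 70 × 0.5 × 15 = 236.2 kips.
Governing: weld metal.

φR_n ≈ 104 kips (weld metal governs)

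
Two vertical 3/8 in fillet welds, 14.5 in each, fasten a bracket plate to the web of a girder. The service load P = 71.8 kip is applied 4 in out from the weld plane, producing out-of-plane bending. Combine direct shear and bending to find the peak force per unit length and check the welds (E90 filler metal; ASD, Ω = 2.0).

E90XX → F_EXX = 90 ksi.
L_w = 2 × 14.5 = 29 in; section modulus (unit throat) S = 2 × L²/6 = 70.08 in².
Direct shear f_v = P/L_w = 71.8/29 = 2.476 kip/in.
Moment M = P × e = 71.8 × 4 = 287.2 kip·in; bending f_b = M/S = 4.098 kip/in.
f_max = √(f_v² + f_b²) = √(2.476² + 4.098²) = 4.788 kip/in.
r_n/Ω = (1/2.0) × 0.6 × 90 × (0.707 × 0.375) = 7.158 kip/in → adequate.

f_max ≈ 4.79 kip/in; adequate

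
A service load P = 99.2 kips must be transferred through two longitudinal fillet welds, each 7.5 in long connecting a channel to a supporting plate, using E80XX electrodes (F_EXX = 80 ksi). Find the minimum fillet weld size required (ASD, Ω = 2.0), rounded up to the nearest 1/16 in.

Total weld length L = 15 in.
Required throat t_e = P × Ω / (0.6 F_EXX × L) = 99.2 × 2.0 / (0.6 × 80 × 15) = 0.2756 in.
Required leg w = t_e / 0.707 = 0.3898 in → use 7/16 in.

w = 7/16 in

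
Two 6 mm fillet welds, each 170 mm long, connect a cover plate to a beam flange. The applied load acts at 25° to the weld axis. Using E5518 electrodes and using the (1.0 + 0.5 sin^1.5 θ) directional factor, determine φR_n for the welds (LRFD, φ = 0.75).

E55XX → F_EXX = 550 MPa.
t_e = 0.707 × 6 = 4.242 mm; A_we = 4.242 × 340 = 1442 mm².
Directional factor: 1.0 + 0.5 sin^1.5(25°) = 1.137.
F_nw = 0.6 × 550 × 1.137 = 375.3 MPa.
φR_n = 0.75 × 375.3 × 1442 × 10⁻³ = 406 kN.

φR_n ≈ 406 kN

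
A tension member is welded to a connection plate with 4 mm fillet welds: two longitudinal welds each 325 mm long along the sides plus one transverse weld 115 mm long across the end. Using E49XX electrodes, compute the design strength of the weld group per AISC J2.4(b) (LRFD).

φR_n ≈ 477 kN

E49XX → F_EXX = 490 MPa.
t_e = 0.707 × 4 = 2.828 mm.
R_nwl = 0.6 × 490 × 2.828 × 650 × 10⁻³ = 540.4 kN (longitudinal, 2 welds).
R_nwt = 0.6 × 490 × 2.828 × 115 × 10⁻³ = 95.61 kN (transverse, base value).
(i) R_nwl + R_nwt = 636 kN; (ii) 0.85 R_nwl + 1.5 R_nwt = 602.8 kN.
R_n = max = 636 kN [governs: (i)]; φR_n = 477 kN.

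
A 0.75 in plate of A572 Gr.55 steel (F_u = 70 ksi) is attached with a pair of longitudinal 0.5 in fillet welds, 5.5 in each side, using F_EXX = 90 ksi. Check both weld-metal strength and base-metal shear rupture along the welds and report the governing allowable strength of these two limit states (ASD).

t_e = 0.707 × 0.5 = 0.3535 in; L = 11 in.
Weld metal: R_n/Ω = (1/2.0) × 0.6 × 90 × 0.3535 × 11 = 105 kip.
Base metal (shear rupture): R_n/Ω = (1/2.0) × 0.6 × 70 × 0.75 × 11 = 173.2 kip.
Governing: weld metal.

R_n/Ω ≈ 105 kip (weld metal governs)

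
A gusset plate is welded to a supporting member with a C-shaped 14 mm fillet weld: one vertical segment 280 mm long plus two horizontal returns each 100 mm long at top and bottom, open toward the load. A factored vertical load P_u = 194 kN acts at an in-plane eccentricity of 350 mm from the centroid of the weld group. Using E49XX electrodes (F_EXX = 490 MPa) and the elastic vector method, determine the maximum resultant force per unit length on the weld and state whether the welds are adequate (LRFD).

Total weld length L_w = 480 mm. Treat welds as unit-width lines.
Centroid: x̄ = 2×100×50 / 480 = 20.83 mm from the vertical weld.
Polar moment about centroid: J = I_x + I_y = [280³/12 + 2×100×140²] + [280×20.83² + 2(100³/12 + 100×29.17²)] = 6208000 mm³.
Direct shear f_v = P/L_w = 194×10³ / 480 = 404.2 N/mm (vertical).
Torsion M = P·e = 194×10³ × 350 = 67900000 N·mm.
Critical point at (x, y) = (79.17, 140) from centroid. f_tx = M·y/J = 1531 N/mm; f_ty = M·x/J = 865.9 N/mm.
Resultant f_max = √[f_tx² + (f_v + f_ty)²] = √[1531² + (404.2 + 865.9)²] = 1990 N/mm.
Capacity per unit length: φr_n = 0.75 × 0.6 × 490 × (0.707 × 14) = 2183 N/mm.
1990 ≤ 2183 → adequate.

f_max ≈ 1990 N/mm; adequate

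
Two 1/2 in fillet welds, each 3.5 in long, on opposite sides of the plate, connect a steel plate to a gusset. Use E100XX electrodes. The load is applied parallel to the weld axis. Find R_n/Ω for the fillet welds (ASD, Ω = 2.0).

E100XX → F_EXX = 100 ksi.
Effective throat t_e = 0.707 × 0.5 = 0.3535 in.
Total length L = 7 in; A_we = 0.3535 × 7 = 2.474 in².
F_nw = 0.6 F_EXX = 0.6 × 100 = 60 ksi.
R_n = 60 × 2.474 = 148.5 kips; R_n/Ω = 148.5/2.0 = 74.23 kips.

R_n/Ω ≈ 74.2 kips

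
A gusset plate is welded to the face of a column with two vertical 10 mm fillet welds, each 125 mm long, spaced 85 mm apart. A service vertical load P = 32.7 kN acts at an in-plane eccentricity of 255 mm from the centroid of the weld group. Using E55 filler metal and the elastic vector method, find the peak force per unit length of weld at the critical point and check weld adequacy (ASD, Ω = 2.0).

E55XX → F_EXX = 550 MPa.
Total weld length L_w = 250 mm. Treat welds as unit-width lines.
Polar moment about centroid: J = 2[d³/12 + d(b/2)²] = 2[125³/12 + 125×42.5²] = 777100 mm³.
Direct shear f_v = P/L_w = 32.7×10³ / 250 = 130.8 N/mm (vertical).
Torsion M = P·e = 32.7×10³ × 255 = 8338500 N·mm.
Critical point at (x, y) = (42.5, 62.5) from centroid. f_tx = M·y/J = 670.7 N/mm; f_ty = M·x/J = 456 N/mm.
Resultant f_max = √[f_tx² + (f_v + f_ty)²] = √[670.7² + (130.8 + 456)²] = 891.2 N/mm.
Capacity per unit length: r_n/Ω = (1/2.0) × 0.6 × 550 × (0.707 × 10) = 1167 N/mm.
891.2 ≤ 1167 → adequate.

f_max ≈ 891 N/mm; adequate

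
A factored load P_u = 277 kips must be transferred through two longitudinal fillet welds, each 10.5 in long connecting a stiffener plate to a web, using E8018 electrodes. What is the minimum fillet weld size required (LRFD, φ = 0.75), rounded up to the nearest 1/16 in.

E80XX → F_EXX = 80 ksi.
Total weld length L = 21 in.
Required throat t_e = P_u / (φ × 0.6 F_EXX × L) = 277 / (0.75 × 0.6 × 80 × 21) = 0.3664 in.
Required leg w = t_e / 0.707 = 0.5182 in → use 9/16 in.

w = 9/16 in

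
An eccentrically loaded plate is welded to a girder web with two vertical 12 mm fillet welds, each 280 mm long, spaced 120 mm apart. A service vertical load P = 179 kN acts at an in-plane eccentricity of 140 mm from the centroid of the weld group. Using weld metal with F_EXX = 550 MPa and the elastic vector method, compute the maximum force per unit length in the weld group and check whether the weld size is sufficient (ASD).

f_max ≈ 851 N/mm; adequate

Total weld length L_w = 560 mm. Treat welds as unit-width lines.
Polar moment about centroid: J = 2[d³/12 + d(b/2)²] = 2[280³/12 + 280×60²] = 5675000 mm³.
Direct shear f_v = P/L_w = 179×10³ / 560 = 319.6 N/mm (vertical).
Torsion M = P·e = 179×10³ × 140 = 25060000 N·mm.
Critical point at (x, y) = (60, 140) from centroid. f_tx = M·y/J = 618.3 N/mm; f_ty = M·x/J = 265 N/mm.
Resultant f_max = √[f_tx² + (f_v + f_ty)²] = √[618.3² + (319.6 + 265)²] = 850.9 N/mm.
Capacity per unit length: r_n/Ω = (1/2.0) × 0.6 × 550 × (0.707 × 12) = 1400 N/mm.
850.9 ≤ 1400 → adequate.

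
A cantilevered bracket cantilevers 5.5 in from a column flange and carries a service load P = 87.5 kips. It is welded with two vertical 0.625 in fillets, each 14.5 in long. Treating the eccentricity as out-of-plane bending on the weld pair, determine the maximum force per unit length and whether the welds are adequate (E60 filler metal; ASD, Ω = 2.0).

E60XX → F_EXX = 60 ksi.
L_w = 2 × 14.5 = 29 in; section modulus (unit throat) S = 2 × L²/6 = 70.08 in².
Direct shear f_v = P/L_w = 87.5/29 = 3.017 kip/in.
Moment M = P × e = 87.5 × 5.5 = 481.25 kip·in; bending f_b = M/S = 6.867 kip/in.
f_max = √(f_v² + f_b²) = √(3.017² + 6.867²) = 7.5 kip/in.
r_n/Ω = (1/2.0) × 0.6 × 60 × (0.707 × 0.625) = 7.954 kip/in → adequate.

f_max ≈ 7.5 kip/in; adequate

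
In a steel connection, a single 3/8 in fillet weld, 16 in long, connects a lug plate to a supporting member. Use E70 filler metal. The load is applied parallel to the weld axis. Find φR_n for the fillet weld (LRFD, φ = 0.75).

φR_n ≈ 134 kip

E70XX → F_EXX = 70 ksi.
Effective throat t_e = 0.707 × 0.375 = 0.2651 in.
Total length L = 16 in; A_we = 0.2651 × 16 = 4.242 in².
F_nw = 0.6 F_EXX = 0.6 × 70 = 42 ksi.
φR_n = 0.75 × 42 × 4.242 = 133.6 kip.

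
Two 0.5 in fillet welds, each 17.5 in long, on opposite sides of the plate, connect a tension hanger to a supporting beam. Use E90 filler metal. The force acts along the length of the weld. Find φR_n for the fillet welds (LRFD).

φR_n ≈ 501 kips

E90XX → F_EXX = 90 ksi.
Effective throat t_e = 0.707 × 0.5 = 0.3535 in.
Total length L = 35 in; A_we = 0.3535 × 35 = 12.37 in².
F_nw = 0.6 F_EXX = 0.6 × 90 = 54 ksi.
φR_n = 0.75 × 54 × 12.37 = 501.1 kips.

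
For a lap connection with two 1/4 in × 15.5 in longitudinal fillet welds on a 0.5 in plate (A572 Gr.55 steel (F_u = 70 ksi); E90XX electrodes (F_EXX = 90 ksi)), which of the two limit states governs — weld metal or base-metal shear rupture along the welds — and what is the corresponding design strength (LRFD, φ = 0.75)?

φR_n ≈ 222 kips (weld metal governs)

t_e = 0.707 × 0.25 = 0.1767 in; L = 31 in.
Weld metal: φR_n = 0.75 × 0.6 × 90 × 0.1767 × 31 = 221.9 kips.
Base metal (shear rupture): φR_n = 0.75 × 0.6 × 70 × 0.5 × 31 = 488.2 kips.
Governing: weld metal.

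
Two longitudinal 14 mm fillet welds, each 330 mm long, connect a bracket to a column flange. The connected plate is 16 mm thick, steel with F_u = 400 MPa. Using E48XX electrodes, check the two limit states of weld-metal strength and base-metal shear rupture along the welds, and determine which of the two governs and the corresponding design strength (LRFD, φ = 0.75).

E48XX → F_EXX = 480 MPa.
t_e = 0.707 × 14 = 9.898 mm; L = 660 mm.
Weld metal: φR_n = 0.75 × 0.6 × 480 × 9.898 × 660 × 10⁻³ = 1411 kN.
Base metal (shear rupture): φR_n = 0.75 × 0.6 × 400 × 16 × 660 × 10⁻³ = 1901 kN.
Governing: weld metal.

φR_n ≈ 1410 kN (weld metal governs)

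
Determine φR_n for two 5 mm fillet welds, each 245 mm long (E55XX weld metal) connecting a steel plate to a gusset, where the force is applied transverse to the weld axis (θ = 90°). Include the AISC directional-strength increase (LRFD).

E55XX → F_EXX = 550 MPa.
t_e = 0.707 × 5 = 3.535 mm; A_we = 3.535 × 490 = 1732 mm².
Directional factor: 1.0 + 0.5 sin^1.5(90°) = 1.5.
F_nw = 0.6 × 550 × 1.5 = 495 MPa.
φR_n = 0.75 × 495 × 1732 × 10⁻³ = 643.1 kN.

φR_n ≈ 643 kN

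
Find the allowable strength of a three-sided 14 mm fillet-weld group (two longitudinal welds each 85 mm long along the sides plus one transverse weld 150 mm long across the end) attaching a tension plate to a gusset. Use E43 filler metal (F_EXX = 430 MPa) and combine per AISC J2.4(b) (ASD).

t_e = 0.707 × 14 = 9.898 mm.
R_nwl = 0.6 × 430 × 9.898 × 170 × 10⁻³ = 434.1 kN (longitudinal, 2 welds).
R_nwt = 0.6 × 430 × 9.898 × 150 × 10⁻³ = 383.1 kN (transverse, base value).
(i) R_nwl + R_nwt = 817.2 kN; (ii) 0.85 R_nwl + 1.5 R_nwt = 943.6 kN.
R_n = max = 943.6 kN [governs: (ii)]; R_n/Ω = 471.8 kN.

R_n/Ω ≈ 472 kN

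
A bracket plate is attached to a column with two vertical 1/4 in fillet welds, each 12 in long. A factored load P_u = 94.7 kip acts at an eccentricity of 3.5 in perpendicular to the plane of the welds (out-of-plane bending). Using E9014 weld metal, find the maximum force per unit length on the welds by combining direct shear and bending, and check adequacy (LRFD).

f_max ≈ 7.95 kip/in; NOT adequate

E90XX → F_EXX = 90 ksi.
L_w = 2 × 12 = 24 in; section modulus (unit throat) S = 2 × L²/6 = 48 in².
Direct shear f_v = P/L_w = 94.7/24 = 3.946 kip/in.
Moment M = P × e = 94.7 × 3.5 = 331.45 kip·in; bending f_b = M/S = 6.905 kip/in.
f_max = √(f_v² + f_b²) = √(3.946² + 6.905²) = 7.953 kip/in.
φr_n = 0.75 × 0.6 × 90 × (0.707 × 0.25) = 7.158 kip/in → NOT adequate.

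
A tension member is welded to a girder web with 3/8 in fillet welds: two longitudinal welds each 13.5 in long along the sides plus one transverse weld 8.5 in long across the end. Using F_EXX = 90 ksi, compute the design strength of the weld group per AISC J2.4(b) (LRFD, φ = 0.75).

t_e = 0.707 × 0.375 = 0.2651 in.
R_nwl = 0.6 × 90 × 0.2651 × 27 = 386.6 kip (longitudinal, 2 welds).
R_nwt = 0.6 × 90 × 0.2651 × 8.5 = 121.7 kip (transverse, base value).
(i) R_nwl + R_nwt = 508.2 kip; (ii) 0.85 R_nwl + 1.5 R_nwt = 511.1 kip.
R_n = max = 511.1 kip [governs: (ii)]; φR_n = 383.3 kip.

φR_n ≈ 383 kip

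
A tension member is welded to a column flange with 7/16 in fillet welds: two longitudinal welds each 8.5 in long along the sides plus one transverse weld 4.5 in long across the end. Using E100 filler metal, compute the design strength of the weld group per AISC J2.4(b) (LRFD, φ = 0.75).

φR_n ≈ 299 kips

E100XX → F_EXX = 100 ksi.
t_e = 0.707 × 0.4375 = 0.3093 in.
R_nwl = 0.6 × 100 × 0.3093 × 17 = 315.5 kips (longitudinal, 2 welds).
R_nwt = 0.6 × 100 × 0.3093 × 4.5 = 83.51 kips (transverse, base value).
(i) R_nwl + R_nwt = 399 kips; (ii) 0.85 R_nwl + 1.5 R_nwt = 393.4 kips.
R_n = max = 399 kips [governs: (i)]; φR_n = 299.3 kips.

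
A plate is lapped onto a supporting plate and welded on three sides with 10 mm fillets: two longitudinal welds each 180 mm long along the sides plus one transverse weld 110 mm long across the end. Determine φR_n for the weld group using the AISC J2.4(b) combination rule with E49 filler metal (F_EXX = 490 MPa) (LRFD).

t_e = 0.707 × 10 = 7.07 mm.
R_nwl = 0.6 × 490 × 7.07 × 360 × 10⁻³ = 748.3 kN (longitudinal, 2 welds).
R_nwt = 0.6 × 490 × 7.07 × 110 × 10⁻³ = 228.6 kN (transverse, base value).
(i) R_nwl + R_nwt = 976.9 kN; (ii) 0.85 R_nwl + 1.5 R_nwt = 979 kN.
R_n = max = 979 kN [governs: (ii)]; φR_n = 734.3 kN.

φR_n ≈ 734 kN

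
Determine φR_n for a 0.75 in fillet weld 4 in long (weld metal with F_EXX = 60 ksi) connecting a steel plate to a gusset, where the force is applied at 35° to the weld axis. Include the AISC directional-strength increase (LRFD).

φR_n ≈ 69.7 kips

t_e = 0.707 × 0.75 = 0.5302 in; A_we = 0.5302 × 4 = 2.121 in².
Directional factor: 1.0 + 0.5 sin^1.5(35°) = 1.217.
F_nw = 0.6 × 60 × 1.217 = 43.82 ksi.
φR_n = 0.75 × 43.82 × 2.121 = 69.71 kips.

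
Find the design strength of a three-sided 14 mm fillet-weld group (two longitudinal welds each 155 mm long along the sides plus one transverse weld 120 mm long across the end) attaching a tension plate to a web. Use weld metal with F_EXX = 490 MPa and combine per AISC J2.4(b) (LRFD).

t_e = 0.707 × 14 = 9.898 mm.
R_nwl = 0.6 × 490 × 9.898 × 310 × 10⁻³ = 902.1 kN (longitudinal, 2 welds).
R_nwt = 0.6 × 490 × 9.898 × 120 × 10⁻³ = 349.2 kN (transverse, base value).
(i) R_nwl + R_nwt = 1251 kN; (ii) 0.85 R_nwl + 1.5 R_nwt = 1291 kN.
R_n = max = 1291 kN [governs: (ii)]; φR_n = 967.9 kN.

φR_n ≈ 968 kN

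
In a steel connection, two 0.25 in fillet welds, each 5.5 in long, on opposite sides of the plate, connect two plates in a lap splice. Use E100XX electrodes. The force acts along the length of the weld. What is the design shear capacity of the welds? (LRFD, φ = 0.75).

E100XX → F_EXX = 100 ksi.
Effective throat t_e = 0.707 × 0.25 = 0.1767 in.
Total length L = 11 in; A_we = 0.1767 × 11 = 1.944 in².
F_nw = 0.6 F_EXX = 0.6 × 100 = 60 ksi.
φR_n = 0.75 × 60 × 1.944 = 87.49 kips.

φR_n ≈ 87.5 kips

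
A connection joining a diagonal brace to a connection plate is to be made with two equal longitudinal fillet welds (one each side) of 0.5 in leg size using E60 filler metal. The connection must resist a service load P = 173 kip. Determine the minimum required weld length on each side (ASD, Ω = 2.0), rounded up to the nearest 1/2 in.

L = 14 in on each side

E60XX → F_EXX = 60 ksi.
Throat t_e = 0.707 × 0.5 = 0.3535 in.
r_n/Ω = (0.6 × 60 × 0.3535) / 2.0 = 6.363 kip/in.
L_req = P / (r_n/Ω) = 173 / 6.363 = 27.19 in total.
Per side: 27.19 / 2 = 13.59 in.
Round up → use L = 14 in on each side.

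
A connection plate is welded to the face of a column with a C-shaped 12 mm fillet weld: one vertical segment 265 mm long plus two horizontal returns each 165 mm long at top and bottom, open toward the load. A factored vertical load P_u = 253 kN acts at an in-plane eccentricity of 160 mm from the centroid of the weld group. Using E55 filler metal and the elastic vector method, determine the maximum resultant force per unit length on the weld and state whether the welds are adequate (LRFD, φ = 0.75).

E55XX → F_EXX = 550 MPa.
Total weld length L_w = 595 mm. Treat welds as unit-width lines.
Centroid: x̄ = 2×165×82.5 / 595 = 45.76 mm from the vertical weld.
Polar moment about centroid: J = I_x + I_y = [265³/12 + 2×165×132.5²] + [265×45.76² + 2(165³/12 + 165×36.74²)] = 9093000 mm³.
Direct shear f_v = P/L_w = 253×10³ / 595 = 425.2 N/mm (vertical).
Torsion M = P·e = 253×10³ × 160 = 40480000 N·mm.
Critical point at (x, y) = (119.2, 132.5) from centroid. f_tx = M·y/J = 589.8 N/mm; f_ty = M·x/J = 530.8 N/mm.
Resultant f_max = √[f_tx² + (f_v + f_ty)²] = √[589.8² + (425.2 + 530.8)²] = 1123 N/mm.
Capacity per unit length: φr_n = 0.75 × 0.6 × 550 × (0.707 × 12) = 2100 N/mm.
1123 ≤ 2100 → adequate.

f_max ≈ 1120 N/mm; adequate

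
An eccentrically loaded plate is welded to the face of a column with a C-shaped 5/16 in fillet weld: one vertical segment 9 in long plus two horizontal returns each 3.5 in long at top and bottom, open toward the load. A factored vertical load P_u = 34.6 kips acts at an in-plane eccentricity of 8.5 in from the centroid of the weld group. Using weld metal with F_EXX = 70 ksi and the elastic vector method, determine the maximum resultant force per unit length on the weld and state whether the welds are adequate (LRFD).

f_max ≈ 8.32 kip/in; NOT adequate

Total weld length L_w = 16 in. Treat welds as unit-width lines.
Centroid: x̄ = 2×3.5×1.75 / 16 = 0.7656 in from the vertical weld.
Polar moment about centroid: J = I_x + I_y = [9³/12 + 2×3.5×4.5²] + [9×0.7656² + 2(3.5³/12 + 3.5×0.9844²)] = 221.7 in³.
Direct shear f_v = P/L_w = 34.6 / 16 = 2.163 kip/in (vertical).
Torsion M = P·e = 34.6 × 8.5 = 294.1 kip·in.
Critical point at (x, y) = (2.734, 4.5) from centroid. f_tx = M·y/J = 5.969 kip/in; f_ty = M·x/J = 3.627 kip/in.
Resultant f_max = √[f_tx² + (f_v + f_ty)²] = √[5.969² + (2.163 + 3.627)²] = 8.316 kip/in.
Capacity per unit length: φr_n = 0.75 × 0.6 × 70 × (0.707 × 0.3125) = 6.96 kip/in.
8.316 > 6.96 → NOT adequate.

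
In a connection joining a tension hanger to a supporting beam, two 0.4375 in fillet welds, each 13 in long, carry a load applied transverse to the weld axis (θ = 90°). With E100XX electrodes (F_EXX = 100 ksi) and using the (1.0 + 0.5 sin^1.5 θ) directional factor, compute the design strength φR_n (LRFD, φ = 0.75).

φR_n ≈ 543 kip

t_e = 0.707 × 0.4375 = 0.3093 in; A_we = 0.3093 × 26 = 8.042 in².
Directional factor: 1.0 + 0.5 sin^1.5(90°) = 1.5.
F_nw = 0.6 × 100 × 1.5 = 90 ksi.
φR_n = 0.75 × 90 × 8.042 = 542.8 kip.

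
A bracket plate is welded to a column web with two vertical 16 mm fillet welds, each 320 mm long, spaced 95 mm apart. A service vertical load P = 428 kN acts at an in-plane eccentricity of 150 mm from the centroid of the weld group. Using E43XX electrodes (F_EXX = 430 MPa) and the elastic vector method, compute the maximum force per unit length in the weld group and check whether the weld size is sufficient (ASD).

f_max ≈ 1860 N/mm; NOT adequate

Total weld length L_w = 640 mm. Treat welds as unit-width lines.
Polar moment about centroid: J = 2[d³/12 + d(b/2)²] = 2[320³/12 + 320×47.5²] = 6905000 mm³.
Direct shear f_v = P/L_w = 428×10³ / 640 = 668.8 N/mm (vertical).
Torsion M = P·e = 428×10³ × 150 = 64200000 N·mm.
Critical point at (x, y) = (47.5, 160) from centroid. f_tx = M·y/J = 1488 N/mm; f_ty = M·x/J = 441.6 N/mm.
Resultant f_max = √[f_tx² + (f_v + f_ty)²] = √[1488² + (668.8 + 441.6)²] = 1856 N/mm.
Capacity per unit length: r_n/Ω = (1/2.0) × 0.6 × 430 × (0.707 × 16) = 1459 N/mm.
1856 > 1459 → NOT adequate.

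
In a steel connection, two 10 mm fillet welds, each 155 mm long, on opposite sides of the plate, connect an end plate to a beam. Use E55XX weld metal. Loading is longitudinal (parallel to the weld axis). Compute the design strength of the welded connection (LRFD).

E55XX → F_EXX = 550 MPa.
Effective throat t_e = 0.707 × 10 = 7.07 mm.
Total length L = 310 mm; A_we = 7.07 × 310 = 2192 mm².
F_nw = 0.6 F_EXX = 0.6 × 550 = 330 MPa.
φR_n = 0.75 × 330 × 2192 × 10⁻³ = 542.4 kN.

φR_n ≈ 542 kN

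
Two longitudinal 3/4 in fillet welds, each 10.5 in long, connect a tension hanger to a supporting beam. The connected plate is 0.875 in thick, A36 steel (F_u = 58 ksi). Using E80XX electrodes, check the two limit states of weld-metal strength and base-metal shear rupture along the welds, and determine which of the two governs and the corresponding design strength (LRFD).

φR_n ≈ 401 kips (weld metal governs)

E80XX → F_EXX = 80 ksi.
t_e = 0.707 × 0.75 = 0.5302 in; L = 21 in.
Weld metal: φR_n = 0.75 × 0.6 × 80 × 0.5302 × 21 = 400.9 kips.
Base metal (shear rupture): φR_n = 0.75 × 0.6 × 58 × 0.875 × 21 = 479.6 kips.
Governing: weld metal.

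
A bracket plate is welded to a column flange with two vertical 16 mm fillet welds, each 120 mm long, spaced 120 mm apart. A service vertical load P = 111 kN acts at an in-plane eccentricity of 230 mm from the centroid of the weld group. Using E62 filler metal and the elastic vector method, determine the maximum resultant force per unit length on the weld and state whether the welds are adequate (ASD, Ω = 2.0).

E62XX → F_EXX = 620 MPa.
Total weld length L_w = 240 mm. Treat welds as unit-width lines.
Polar moment about centroid: J = 2[d³/12 + d(b/2)²] = 2[120³/12 + 120×60²] = 1152000 mm³.
Direct shear f_v = P/L_w = 111×10³ / 240 = 462.5 N/mm (vertical).
Torsion M = P·e = 111×10³ × 230 = 25530000 N·mm.
Critical point at (x, y) = (60, 60) from centroid. f_tx = M·y/J = 1330 N/mm; f_ty = M·x/J = 1330 N/mm.
Resultant f_max = √[f_tx² + (f_v + f_ty)²] = √[1330² + (462.5 + 1330)²] = 2232 N/mm.
Capacity per unit length: r_n/Ω = (1/2.0) × 0.6 × 620 × (0.707 × 16) = 2104 N/mm.
2232 > 2104 → NOT adequate.

f_max ≈ 2230 N/mm; NOT adequate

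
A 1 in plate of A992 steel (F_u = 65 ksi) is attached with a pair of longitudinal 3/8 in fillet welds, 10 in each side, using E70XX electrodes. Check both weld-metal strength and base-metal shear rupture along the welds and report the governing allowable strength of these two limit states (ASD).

R_n/Ω ≈ 111 kip (weld metal governs)

E70XX → F_EXX = 70 ksi.
t_e = 0.707 × 0.375 = 0.2651 in; L = 20 in.
Weld metal: R_n/Ω = (1/2.0) × 0.6 × 70 × 0.2651 × 20 = 111.4 kip.
Base metal (shear rupture): R_n/Ω = (1/2.0) × 0.6 × 65 × 1 × 20 = 390 kip.
Governing: weld metal.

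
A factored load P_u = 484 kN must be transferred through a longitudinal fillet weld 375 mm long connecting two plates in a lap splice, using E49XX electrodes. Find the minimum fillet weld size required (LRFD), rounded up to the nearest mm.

E49XX → F_EXX = 490 MPa.
Total weld length L = 375 mm.
Required throat t_e = P_u / (φ × 0.6 F_EXX × L) = 484 / (0.75 × 0.6 × 490 × 375 × 10⁻³) = 5.853 mm.
Required leg w = t_e / 0.707 = 8.279 mm → use 9 mm.

w = 9 mm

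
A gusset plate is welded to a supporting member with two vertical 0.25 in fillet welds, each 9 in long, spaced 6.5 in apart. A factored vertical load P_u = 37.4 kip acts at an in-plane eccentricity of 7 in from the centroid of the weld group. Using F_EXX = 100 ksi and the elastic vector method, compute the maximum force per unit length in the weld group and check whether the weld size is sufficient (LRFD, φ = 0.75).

f_max ≈ 6.12 kip/in; adequate

Total weld length L_w = 18 in. Treat welds as unit-width lines.
Polar moment about centroid: J = 2[d³/12 + d(b/2)²] = 2[9³/12 + 9×3.25²] = 311.6 in³.
Direct shear f_v = P/L_w = 37.4 / 18 = 2.078 kip/in (vertical).
Torsion M = P·e = 37.4 × 7 = 261.8 kip·in.
Critical point at (x, y) = (3.25, 4.5) from centroid. f_tx = M·y/J = 3.781 kip/in; f_ty = M·x/J = 2.73 kip/in.
Resultant f_max = √[f_tx² + (f_v + f_ty)²] = √[3.781² + (2.078 + 2.73)²] = 6.116 kip/in.
Capacity per unit length: φr_n = 0.75 × 0.6 × 100 × (0.707 × 0.25) = 7.954 kip/in.
6.116 ≤ 7.954 → adequate.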